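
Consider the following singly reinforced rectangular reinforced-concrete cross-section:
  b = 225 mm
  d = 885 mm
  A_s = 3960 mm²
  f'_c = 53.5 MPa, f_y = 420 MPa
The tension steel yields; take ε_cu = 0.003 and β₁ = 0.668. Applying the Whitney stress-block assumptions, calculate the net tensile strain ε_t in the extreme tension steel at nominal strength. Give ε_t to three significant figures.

a = A_s f_y/(0.85 f'_c b) = 162.55 mm.
β₁ = 0.668, so c = a/β₁ = 162.55/0.668 = 243.34 mm.
From the linear strain diagram with ε_cu = 0.003: ε_t = 0.003 (d − c)/c = 0.003 × (885 − 243.34)/243.34 = 0.00791.
Since ε_t ≥ 0.005, the section is tension-controlled.

ε_t ≈ 0.00791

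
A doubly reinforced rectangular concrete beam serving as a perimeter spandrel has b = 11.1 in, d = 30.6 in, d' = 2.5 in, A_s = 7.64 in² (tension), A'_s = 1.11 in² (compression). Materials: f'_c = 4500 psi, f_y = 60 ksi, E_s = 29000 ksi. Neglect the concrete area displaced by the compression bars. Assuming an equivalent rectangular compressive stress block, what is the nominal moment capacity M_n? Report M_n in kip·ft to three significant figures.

M_n ≈ 1000 kip·ft

Assume both steels yield.
a = (A_s − A'_s) f_y/(0.85 f'_c b) = (7.64 − 1.11) × 60/(0.85 × 4.5 × 11.1) = 9.228 in.
c = a/β₁ = 9.228/0.825 = 11.185 in; ε'_s = 0.003(c − d')/c = 0.0023 ≥ ε_y = 0.0021, so the compression steel yields.
M_n = (A_s − A'_s) f_y (d − a/2) + A'_s f_y (d − d') = 391.8 × (30.6 − 4.614) + 66.6 × (30.6 − 2.5) = 10181.3 + 1871.5 = 12052.8 kip·in = 12052.8/12 = 1004.40 kip·ft.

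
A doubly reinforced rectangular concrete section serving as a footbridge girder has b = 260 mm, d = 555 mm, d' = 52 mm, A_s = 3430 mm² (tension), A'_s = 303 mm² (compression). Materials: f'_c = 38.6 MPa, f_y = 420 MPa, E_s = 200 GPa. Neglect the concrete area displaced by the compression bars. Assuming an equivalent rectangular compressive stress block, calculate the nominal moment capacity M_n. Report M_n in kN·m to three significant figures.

M_n ≈ 692 kN·m

Assume both tension and compression steel yield.
Net tension couple steel: A_s − A'_s = 3127 mm².
a = (A_s − A'_s) f_y / (0.85 f'_c b) = 1313340/(0.85 × 38.6 × 260) = 153.96 mm.
c = a/β₁ = 153.96/0.774 = 198.91 mm; ε'_s = 0.003(c − d')/c = 0.0022 ≥ f_y/E_s = 0.0021, so compression steel does yield.
M_n = (A_s − A'_s) f_y (d − a/2) + A'_s f_y (d − d') = [1313340 × (555 − 76.98) + 127260 × (555 − 52)] × 10⁻⁶ = 627.80 + 64.01 = 691.81 kN·m.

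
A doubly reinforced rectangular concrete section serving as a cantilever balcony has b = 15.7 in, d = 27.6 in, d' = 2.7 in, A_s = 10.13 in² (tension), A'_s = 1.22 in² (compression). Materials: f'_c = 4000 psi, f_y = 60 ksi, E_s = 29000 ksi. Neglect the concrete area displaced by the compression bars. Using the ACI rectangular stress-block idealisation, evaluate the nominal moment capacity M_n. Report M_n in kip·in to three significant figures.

Assume both steels yield.
a = (A_s − A'_s) f_y/(0.85 f'_c b) = (10.13 − 1.22) × 60/(0.85 × 4 × 15.7) = 10.015 in.
c = a/β₁ = 10.015/0.85 = 11.782 in; ε'_s = 0.003(c − d')/c = 0.0023 ≥ ε_y = 0.0021, so the compression steel yields.
M_n = (A_s − A'_s) f_y (d − a/2) + A'_s f_y (d − d') = 534.6 × (27.6 − 5.0075) + 73.2 × (27.6 − 2.7) = 12078.0 + 1822.7 = 13900.7 kip·in.

M_n ≈ 13900 kip·in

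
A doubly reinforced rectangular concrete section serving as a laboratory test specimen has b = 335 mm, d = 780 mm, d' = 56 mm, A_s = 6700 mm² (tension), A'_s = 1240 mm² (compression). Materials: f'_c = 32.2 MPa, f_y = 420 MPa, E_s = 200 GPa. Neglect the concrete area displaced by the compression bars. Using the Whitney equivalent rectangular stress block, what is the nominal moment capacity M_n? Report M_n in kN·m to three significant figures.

Assume both tension and compression steel yield.
Net tension couple steel: A_s − A'_s = 5460 mm².
a = (A_s − A'_s) f_y / (0.85 f'_c b) = 2293200/(0.85 × 32.2 × 335) = 250.10 mm.
c = a/β₁ = 250.10/0.82 = 305.00 mm; ε'_s = 0.003(c − d')/c = 0.0024 ≥ f_y/E_s = 0.0021, so compression steel does yield.
M_n = (A_s − A'_s) f_y (d − a/2) + A'_s f_y (d − d') = [2293200 × (780 − 125.05) + 520800 × (780 − 56)] × 10⁻⁶ = 1501.93 + 377.06 = 1878.99 kN·m.

M_n ≈ 1880 kN·m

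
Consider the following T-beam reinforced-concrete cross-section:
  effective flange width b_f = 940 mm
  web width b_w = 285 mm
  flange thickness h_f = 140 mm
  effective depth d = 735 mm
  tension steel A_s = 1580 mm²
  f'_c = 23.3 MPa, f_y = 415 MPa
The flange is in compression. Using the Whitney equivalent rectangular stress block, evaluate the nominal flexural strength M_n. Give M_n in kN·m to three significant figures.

Tension: T = A_s f_y = 1580 × 415 = 655700 N.
Try a within the flange: a = T/(0.85 f'_c b_f) = 655700/(0.85 × 23.3 × 940) = 35.22 mm.
Since a = 35.22 ≤ h_f = 140 mm, the stress block lies entirely in the flange; analyse as a rectangular beam of width b_f.
M_n = T(d − a/2) = 655700 × (735 − 17.61) = 470.39 × 10⁶ N·mm.
M_n = 470.39 kN·m.

M_n ≈ 470 kN·m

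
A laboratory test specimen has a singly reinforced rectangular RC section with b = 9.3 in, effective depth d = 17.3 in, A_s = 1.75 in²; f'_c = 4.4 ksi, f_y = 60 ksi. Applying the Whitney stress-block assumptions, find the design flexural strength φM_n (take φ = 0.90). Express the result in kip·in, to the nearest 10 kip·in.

φM_n ≈ 1490 kip·in

T = A_s f_y = 1.75 × 60 = 105 kips.
a = T/(0.85 f'_c b) = 105/(0.85 × 4.4 × 9.3) = 3.019 in.
M_n = T(d − a/2) = 105 × (17.3 − 1.5095) = 1658.0 kip·in.
φM_n = 0.90 × 1658.0 = 1492.2 kip·in.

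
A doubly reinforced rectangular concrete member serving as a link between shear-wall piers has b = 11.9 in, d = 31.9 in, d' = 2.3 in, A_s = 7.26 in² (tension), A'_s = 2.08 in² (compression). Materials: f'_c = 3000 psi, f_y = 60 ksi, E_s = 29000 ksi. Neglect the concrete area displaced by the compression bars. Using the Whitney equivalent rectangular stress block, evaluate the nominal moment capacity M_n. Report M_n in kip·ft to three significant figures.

M_n ≈ 1000 kip·ft

Assume both steels yield.
a = (A_s − A'_s) f_y/(0.85 f'_c b) = (7.26 − 2.08) × 60/(0.85 × 3 × 11.9) = 10.242 in.
c = a/β₁ = 10.242/0.85 = 12.049 in; ε'_s = 0.003(c − d')/c = 0.0024 ≥ ε_y = 0.0021, so the compression steel yields.
M_n = (A_s − A'_s) f_y (d − a/2) + A'_s f_y (d − d') = 310.8 × (31.9 − 5.121) + 124.8 × (31.9 − 2.3) = 8322.9 + 3694.1 = 12017.0 kip·in = 12017.0/12 = 1001.42 kip·ft.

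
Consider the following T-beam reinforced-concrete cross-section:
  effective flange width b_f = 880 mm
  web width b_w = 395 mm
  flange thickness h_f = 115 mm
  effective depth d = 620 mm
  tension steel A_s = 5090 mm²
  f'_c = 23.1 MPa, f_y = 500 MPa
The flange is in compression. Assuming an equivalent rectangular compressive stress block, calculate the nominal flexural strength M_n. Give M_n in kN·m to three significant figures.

Tension: T = A_s f_y = 5090 × 500 = 2545000 N.
Try a within the flange: a = T/(0.85 f'_c b_f) = 2545000/(0.85 × 23.1 × 880) = 147.29 mm.
a = 147.29 > h_f = 115 mm: the block extends into the web. Split into flange-overhang and web parts.
C_f = 0.85 f'_c (b_f − b_w) h_f = 0.85 × 23.1 × (880 − 395) × 115 = 1095142 N.
Remaining web compression depth: a_w = (T − C_f)/(0.85 f'_c b_w) = (2545000 − 1095142)/(0.85 × 23.1 × 395) = 186.94 mm.
M_n = C_f(d − h_f/2) + (T − C_f)(d − a_w/2) = 1095142 × (620 − 57.5) + 1449858 × (620 − 93.47) = 616.02 + 763.39 = 1379.41 × 10⁶ N·mm.
M_n = 1379.41 kN·m.

M_n ≈ 1380 kN·m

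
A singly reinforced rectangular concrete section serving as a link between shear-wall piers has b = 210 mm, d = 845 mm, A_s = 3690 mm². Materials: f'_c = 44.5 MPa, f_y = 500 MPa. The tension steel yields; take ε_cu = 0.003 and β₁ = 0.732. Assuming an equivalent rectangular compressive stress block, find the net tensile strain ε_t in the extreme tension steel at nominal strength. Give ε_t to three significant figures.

a = A_s f_y/(0.85 f'_c b) = 232.27 mm.
β₁ = 0.732, so c = a/β₁ = 232.27/0.732 = 317.31 mm.
From the linear strain diagram with ε_cu = 0.003: ε_t = 0.003 (d − c)/c = 0.003 × (845 − 317.31)/317.31 = 0.00499.
ε_t is between 0.004 and 0.005 — transition zone.

ε_t ≈ 0.00499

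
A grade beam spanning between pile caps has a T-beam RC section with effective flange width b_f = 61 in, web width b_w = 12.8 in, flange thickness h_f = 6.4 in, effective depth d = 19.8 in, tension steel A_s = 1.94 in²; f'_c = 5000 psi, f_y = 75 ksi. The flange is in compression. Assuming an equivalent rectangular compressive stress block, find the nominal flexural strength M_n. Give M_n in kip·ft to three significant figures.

M_n ≈ 237 kip·ft

Tension: T = A_s f_y = 1.94 × 75 = 145.5 kips.
Try a within the flange: a = T/(0.85 f'_c b_f) = 145.5/(0.85 × 5 × 61) = 0.561 in.
Since a = 0.561 ≤ h_f = 6.4 in, the stress block lies entirely in the flange; analyse as a rectangular beam of width b_f.
M_n = T(d − a/2) = 145.5 × (19.8 − 0.2805) = 2840.1 kip·in.
M_n = 2840.1/12 = 236.68 kip·ft.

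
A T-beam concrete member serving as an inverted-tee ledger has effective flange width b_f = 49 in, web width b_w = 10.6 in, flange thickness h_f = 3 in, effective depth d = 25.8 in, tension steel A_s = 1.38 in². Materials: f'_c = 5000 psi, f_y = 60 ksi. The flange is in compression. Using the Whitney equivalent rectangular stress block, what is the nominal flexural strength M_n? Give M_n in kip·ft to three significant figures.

M_n ≈ 177 kip·ft

Tension: T = A_s f_y = 1.38 × 60 = 82.8 kips.
Try a within the flange: a = T/(0.85 f'_c b_f) = 82.8/(0.85 × 5 × 49) = 0.398 in.
Since a = 0.398 ≤ h_f = 3 in, the stress block lies entirely in the flange; analyse as a rectangular beam of width b_f.
M_n = T(d − a/2) = 82.8 × (25.8 − 0.199) = 2119.8 kip·in.
M_n = 2119.8/12 = 176.65 kip·ft.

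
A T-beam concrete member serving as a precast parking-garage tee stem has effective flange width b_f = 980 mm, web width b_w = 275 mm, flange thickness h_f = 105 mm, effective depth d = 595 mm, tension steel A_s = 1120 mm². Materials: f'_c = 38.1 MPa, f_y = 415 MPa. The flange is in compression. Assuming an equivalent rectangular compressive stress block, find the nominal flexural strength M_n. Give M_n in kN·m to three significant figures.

Tension: T = A_s f_y = 1120 × 415 = 464800 N.
Try a within the flange: a = T/(0.85 f'_c b_f) = 464800/(0.85 × 38.1 × 980) = 14.65 mm.
Since a = 14.65 ≤ h_f = 105 mm, the stress block lies entirely in the flange; analyse as a rectangular beam of width b_f.
M_n = T(d − a/2) = 464800 × (595 − 7.325) = 273.15 × 10⁶ N·mm.
M_n = 273.15 kN·m.

M_n ≈ 273 kN·m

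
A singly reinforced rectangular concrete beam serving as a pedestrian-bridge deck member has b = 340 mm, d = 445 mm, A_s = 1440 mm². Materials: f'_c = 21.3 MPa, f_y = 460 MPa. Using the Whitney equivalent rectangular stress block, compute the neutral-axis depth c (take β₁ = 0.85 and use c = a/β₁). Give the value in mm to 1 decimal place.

c ≈ 126.6 mm

T = A_s f_y = 1440 × 460 = 662400 N = 662.4 kN.
Setting C = 0.85 f'_c a b equal to T: a = 662400/(0.85 × 21.3 × 340) = 107.608 mm.
With β₁ = 0.85, c = a/β₁ = 107.608/0.85 = 126.6 mm.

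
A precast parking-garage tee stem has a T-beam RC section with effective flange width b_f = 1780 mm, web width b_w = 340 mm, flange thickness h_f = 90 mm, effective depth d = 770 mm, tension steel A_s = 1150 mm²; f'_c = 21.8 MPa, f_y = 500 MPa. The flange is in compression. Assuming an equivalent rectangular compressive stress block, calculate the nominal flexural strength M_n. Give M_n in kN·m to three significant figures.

M_n ≈ 438 kN·m

Tension: T = A_s f_y = 1150 × 500 = 575000 N.
Try a within the flange: a = T/(0.85 f'_c b_f) = 575000/(0.85 × 21.8 × 1780) = 17.43 mm.
Since a = 17.43 ≤ h_f = 90 mm, the stress block lies entirely in the flange; analyse as a rectangular beam of width b_f.
M_n = T(d − a/2) = 575000 × (770 − 8.715) = 437.74 × 10⁶ N·mm.
M_n = 437.74 kN·m.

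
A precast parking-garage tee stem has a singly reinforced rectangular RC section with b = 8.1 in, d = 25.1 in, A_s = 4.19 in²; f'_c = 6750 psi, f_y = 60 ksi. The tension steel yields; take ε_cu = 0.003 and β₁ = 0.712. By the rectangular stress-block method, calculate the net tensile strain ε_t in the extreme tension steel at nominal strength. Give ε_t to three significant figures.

ε_t ≈ 0.00691

a = A_s f_y/(0.85 f'_c b) = 5.410 in.
β₁ = 0.712, so c = a/β₁ = 5.410/0.712 = 7.598 in.
From the linear strain diagram with ε_cu = 0.003: ε_t = 0.003 (d − c)/c = 0.003 × (25.1 − 7.598)/7.598 = 0.00691.
Since ε_t ≥ 0.005, the section is tension-controlled.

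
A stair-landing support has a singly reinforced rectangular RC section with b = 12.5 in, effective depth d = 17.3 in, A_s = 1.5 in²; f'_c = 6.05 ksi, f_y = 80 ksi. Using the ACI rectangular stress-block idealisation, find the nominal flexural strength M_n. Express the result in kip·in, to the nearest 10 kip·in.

T = A_s f_y = 1.5 × 80 = 120 kips.
a = T/(0.85 f'_c b) = 120/(0.85 × 6.05 × 12.5) = 1.867 in.
M_n = T(d − a/2) = 120 × (17.3 − 0.9335) = 1964.0 kip·in.

M_n ≈ 1960 kip·in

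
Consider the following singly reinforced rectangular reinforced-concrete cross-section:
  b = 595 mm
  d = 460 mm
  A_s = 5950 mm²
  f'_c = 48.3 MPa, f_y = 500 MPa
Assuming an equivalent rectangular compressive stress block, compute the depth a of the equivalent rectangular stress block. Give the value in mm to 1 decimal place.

a ≈ 121.8 mm

T = A_s f_y = 5950 × 500 = 2975000 N = 2975 kN.
Setting C = 0.85 f'_c a b equal to T: a = 2975000/(0.85 × 48.3 × 595) = 121.8 mm.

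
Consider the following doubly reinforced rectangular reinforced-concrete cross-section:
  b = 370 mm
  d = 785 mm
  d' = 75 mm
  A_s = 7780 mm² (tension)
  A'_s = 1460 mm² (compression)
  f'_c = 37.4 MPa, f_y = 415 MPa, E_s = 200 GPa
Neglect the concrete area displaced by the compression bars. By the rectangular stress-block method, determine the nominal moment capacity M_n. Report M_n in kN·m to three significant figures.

M_n ≈ 2200 kN·m

Assume both tension and compression steel yield.
Net tension couple steel: A_s − A'_s = 6320 mm².
a = (A_s − A'_s) f_y / (0.85 f'_c b) = 2622800/(0.85 × 37.4 × 370) = 222.98 mm.
c = a/β₁ = 222.98/0.783 = 284.78 mm; ε'_s = 0.003(c − d')/c = 0.0022 ≥ f_y/E_s = 0.0021, so compression steel does yield.
M_n = (A_s − A'_s) f_y (d − a/2) + A'_s f_y (d − d') = [2622800 × (785 − 111.49) + 605900 × (785 − 75)] × 10⁻⁶ = 1766.48 + 430.19 = 2196.67 kN·m.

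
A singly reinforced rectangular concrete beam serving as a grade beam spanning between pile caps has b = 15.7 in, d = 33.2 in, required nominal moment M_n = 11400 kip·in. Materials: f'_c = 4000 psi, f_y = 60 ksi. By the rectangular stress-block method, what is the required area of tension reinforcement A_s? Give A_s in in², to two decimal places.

From M_n = 0.85 f'_c a b (d − a/2):
a = d − √(d² − 2M_n/(0.85 f'_c b)) = 33.2 − √(33.2² − 2 × 11400/(0.85 × 4 × 15.7)) = 7.217 in.
A_s = 0.85 f'_c a b / f_y = 0.85 × 4 × 7.217 × 15.7 / 60 = 6.421 in².

A_s ≈ 6.42 in²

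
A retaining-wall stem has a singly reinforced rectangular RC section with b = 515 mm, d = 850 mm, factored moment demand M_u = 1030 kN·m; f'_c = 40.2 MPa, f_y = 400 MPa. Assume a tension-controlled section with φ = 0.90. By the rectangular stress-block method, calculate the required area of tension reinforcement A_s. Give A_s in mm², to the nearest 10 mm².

A_s ≈ 3530 mm²

M_n = M_u/φ = 1030/0.90 = 1144.44 kN·m.
With M_n = 0.85 f'_c a b (d − a/2), solve the quadratic for a:
a = d − √(d² − 2M_n/(0.85 f'_c b)) = 850 − √(850² − 2 × 1144.44×10⁶/(0.85 × 40.2 × 515)) = 80.30 mm.
A_s = 0.85 f'_c a b / f_y = 0.85 × 40.2 × 80.30 × 515 / 400 = 3532.7 mm².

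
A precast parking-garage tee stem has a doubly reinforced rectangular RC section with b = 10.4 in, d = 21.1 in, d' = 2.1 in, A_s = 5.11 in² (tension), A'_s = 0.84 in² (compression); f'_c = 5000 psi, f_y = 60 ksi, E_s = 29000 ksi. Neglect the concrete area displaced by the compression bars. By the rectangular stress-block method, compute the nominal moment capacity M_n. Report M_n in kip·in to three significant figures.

Assume both steels yield.
a = (A_s − A'_s) f_y/(0.85 f'_c b) = (5.11 − 0.84) × 60/(0.85 × 5 × 10.4) = 5.796 in.
c = a/β₁ = 5.796/0.8 = 7.245 in; ε'_s = 0.003(c − d')/c = 0.0021 ≥ ε_y = 0.0021, so the compression steel yields.
M_n = (A_s − A'_s) f_y (d − a/2) + A'_s f_y (d − d') = 256.2 × (21.1 − 2.898) + 50.4 × (21.1 − 2.1) = 4663.4 + 957.6 = 5621.0 kip·in.

M_n ≈ 5620 kip·in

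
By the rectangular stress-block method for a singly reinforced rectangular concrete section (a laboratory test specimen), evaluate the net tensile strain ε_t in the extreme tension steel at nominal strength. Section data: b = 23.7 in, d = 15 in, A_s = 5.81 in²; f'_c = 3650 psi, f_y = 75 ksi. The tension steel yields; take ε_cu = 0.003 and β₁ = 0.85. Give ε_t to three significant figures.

ε_t ≈ 0.00345

a = A_s f_y/(0.85 f'_c b) = 5.926 in.
β₁ = 0.85, so c = a/β₁ = 5.926/0.85 = 6.972 in.
From the linear strain diagram with ε_cu = 0.003: ε_t = 0.003 (d − c)/c = 0.003 × (15 − 6.972)/6.972 = 0.00345.
ε_t < 0.004 — the section is over-reinforced for flexure under ACI limits.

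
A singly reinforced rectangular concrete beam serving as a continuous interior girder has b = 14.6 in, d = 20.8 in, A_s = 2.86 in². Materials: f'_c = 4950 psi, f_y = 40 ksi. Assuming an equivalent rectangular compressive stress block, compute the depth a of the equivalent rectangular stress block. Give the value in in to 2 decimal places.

T = A_s f_y = 2.86 × 40 = 114.4 kips.
a = T/(0.85 f'_c b) = 114.4/(0.85 × 4.95 × 14.6) = 1.86 in.

a ≈ 1.86 in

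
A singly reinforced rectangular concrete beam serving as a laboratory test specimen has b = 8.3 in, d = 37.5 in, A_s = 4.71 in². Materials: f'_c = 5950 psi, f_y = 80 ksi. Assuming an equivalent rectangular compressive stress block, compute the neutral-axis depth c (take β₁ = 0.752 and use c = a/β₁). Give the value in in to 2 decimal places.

c ≈ 11.94 in

T = A_s f_y = 4.71 × 80 = 376.8 kips.
a = T/(0.85 f'_c b) = 376.8/(0.85 × 5.95 × 8.3) = 8.9763 in.
With β₁ = 0.752, c = a/β₁ = 8.9763/0.752 = 11.94 in.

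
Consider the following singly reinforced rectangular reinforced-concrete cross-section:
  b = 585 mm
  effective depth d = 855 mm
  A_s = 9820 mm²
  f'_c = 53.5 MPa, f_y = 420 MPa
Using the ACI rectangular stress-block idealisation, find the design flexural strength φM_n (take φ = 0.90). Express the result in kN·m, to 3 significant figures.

T = A_s f_y = 9820 × 420 = 4124400 N = 4124.4 kN.
From C = T: a = T/(0.85 f'_c b) = 4124400/(0.85 × 53.5 × 585) = 155.04 mm.
M_n = T(d − a/2) = 4124.4 kN × (855 − 77.52) mm = 3206.64 kN·m.
φM_n = 0.90 × 3206.64 = 2885.98 kN·m.

φM_n ≈ 2890 kN·m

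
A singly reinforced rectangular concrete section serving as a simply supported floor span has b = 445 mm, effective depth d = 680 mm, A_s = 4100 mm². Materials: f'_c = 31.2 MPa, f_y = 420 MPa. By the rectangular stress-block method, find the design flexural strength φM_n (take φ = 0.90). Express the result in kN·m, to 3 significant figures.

T = A_s f_y = 4100 × 420 = 1722000 N = 1722 kN.
From C = T: a = T/(0.85 f'_c b) = 1722000/(0.85 × 31.2 × 445) = 145.91 mm.
M_n = T(d − a/2) = 1722 kN × (680 − 72.955) mm = 1045.33 kN·m.
φM_n = 0.90 × 1045.33 = 940.80 kN·m.

φM_n ≈ 941 kN·m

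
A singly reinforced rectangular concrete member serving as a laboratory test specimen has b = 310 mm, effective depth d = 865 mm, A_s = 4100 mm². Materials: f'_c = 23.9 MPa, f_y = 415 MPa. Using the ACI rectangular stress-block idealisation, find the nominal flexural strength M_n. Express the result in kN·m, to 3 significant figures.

T = A_s f_y = 4100 × 415 = 1701500 N = 1701.5 kN.
From C = T: a = T/(0.85 f'_c b) = 1701500/(0.85 × 23.9 × 310) = 270.18 mm.
M_n = T(d − a/2) = 1701.5 kN × (865 − 135.09) mm = 1241.94 kN·m.

M_n ≈ 1240 kN·m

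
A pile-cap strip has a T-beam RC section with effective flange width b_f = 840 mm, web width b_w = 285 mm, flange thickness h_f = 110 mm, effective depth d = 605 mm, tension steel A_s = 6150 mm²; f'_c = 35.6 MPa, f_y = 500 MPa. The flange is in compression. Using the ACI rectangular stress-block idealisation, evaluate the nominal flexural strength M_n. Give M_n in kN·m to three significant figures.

M_n ≈ 1670 kN·m

Tension: T = A_s f_y = 6150 × 500 = 3075000 N.
Try a within the flange: a = T/(0.85 f'_c b_f) = 3075000/(0.85 × 35.6 × 840) = 120.98 mm.
a = 120.98 > h_f = 110 mm: the block extends into the web. Split into flange-overhang and web parts.
C_f = 0.85 f'_c (b_f − b_w) h_f = 0.85 × 35.6 × (840 − 285) × 110 = 1847373 N.
Remaining web compression depth: a_w = (T − C_f)/(0.85 f'_c b_w) = (3075000 − 1847373)/(0.85 × 35.6 × 285) = 142.35 mm.
M_n = C_f(d − h_f/2) + (T − C_f)(d − a_w/2) = 1847373 × (605 − 55) + 1227627 × (605 − 71.175) = 1016.06 + 655.34 = 1671.40 × 10⁶ N·mm.
M_n = 1671.40 kN·m.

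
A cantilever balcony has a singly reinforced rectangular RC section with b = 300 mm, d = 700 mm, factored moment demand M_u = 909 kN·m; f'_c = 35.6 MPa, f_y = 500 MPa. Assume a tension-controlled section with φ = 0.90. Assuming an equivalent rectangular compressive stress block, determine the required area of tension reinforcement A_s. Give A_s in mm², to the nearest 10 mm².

A_s ≈ 3320 mm²

M_n = M_u/φ = 909/0.90 = 1010 kN·m.
With M_n = 0.85 f'_c a b (d − a/2), solve the quadratic for a:
a = d − √(d² − 2M_n/(0.85 f'_c b)) = 700 − √(700² − 2 × 1010×10⁶/(0.85 × 35.6 × 300)) = 182.81 mm.
A_s = 0.85 f'_c a b / f_y = 0.85 × 35.6 × 182.81 × 300 / 500 = 3319.1 mm².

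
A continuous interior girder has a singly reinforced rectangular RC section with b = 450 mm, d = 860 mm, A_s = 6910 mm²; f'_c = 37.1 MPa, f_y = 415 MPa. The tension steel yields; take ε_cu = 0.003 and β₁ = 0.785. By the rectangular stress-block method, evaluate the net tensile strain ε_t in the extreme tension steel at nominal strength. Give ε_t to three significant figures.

a = A_s f_y/(0.85 f'_c b) = 202.08 mm.
β₁ = 0.785, so c = a/β₁ = 202.08/0.785 = 257.43 mm.
From the linear strain diagram with ε_cu = 0.003: ε_t = 0.003 (d − c)/c = 0.003 × (860 − 257.43)/257.43 = 0.00702.
Since ε_t ≥ 0.005, the section is tension-controlled.

ε_t ≈ 0.00702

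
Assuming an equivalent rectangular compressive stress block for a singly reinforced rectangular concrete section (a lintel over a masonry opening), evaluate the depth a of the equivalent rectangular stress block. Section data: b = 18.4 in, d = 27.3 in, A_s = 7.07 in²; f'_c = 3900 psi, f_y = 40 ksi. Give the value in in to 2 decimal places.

T = A_s f_y = 7.07 × 40 = 282.8 kips.
a = T/(0.85 f'_c b) = 282.8/(0.85 × 3.9 × 18.4) = 4.64 in.

a ≈ 4.64 in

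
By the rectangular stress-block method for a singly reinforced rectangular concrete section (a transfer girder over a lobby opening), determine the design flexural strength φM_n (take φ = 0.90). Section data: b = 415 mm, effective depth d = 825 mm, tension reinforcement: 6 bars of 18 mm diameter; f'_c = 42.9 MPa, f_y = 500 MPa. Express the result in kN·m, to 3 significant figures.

A_s = 6 × 254 = 1524 mm².
T = A_s f_y = 1524 × 500 = 762000 N = 762 kN.
From C = T: a = T/(0.85 f'_c b) = 762000/(0.85 × 42.9 × 415) = 50.35 mm.
M_n = T(d − a/2) = 762 kN × (825 − 25.175) mm = 609.47 kN·m.
φM_n = 0.90 × 609.47 = 548.52 kN·m.

φM_n ≈ 549 kN·m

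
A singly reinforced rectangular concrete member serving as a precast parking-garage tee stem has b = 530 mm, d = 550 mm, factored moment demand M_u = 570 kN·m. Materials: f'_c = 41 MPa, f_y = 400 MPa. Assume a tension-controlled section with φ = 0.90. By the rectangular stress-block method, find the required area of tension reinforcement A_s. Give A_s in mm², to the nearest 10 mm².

M_n = M_u/φ = 570/0.90 = 633.333 kN·m.
With M_n = 0.85 f'_c a b (d − a/2), solve the quadratic for a:
a = d − √(d² − 2M_n/(0.85 f'_c b)) = 550 − √(550² − 2 × 633.333×10⁶/(0.85 × 41 × 530)) = 66.34 mm.
A_s = 0.85 f'_c a b / f_y = 0.85 × 41 × 66.34 × 530 / 400 = 3063.3 mm².

A_s ≈ 3060 mm²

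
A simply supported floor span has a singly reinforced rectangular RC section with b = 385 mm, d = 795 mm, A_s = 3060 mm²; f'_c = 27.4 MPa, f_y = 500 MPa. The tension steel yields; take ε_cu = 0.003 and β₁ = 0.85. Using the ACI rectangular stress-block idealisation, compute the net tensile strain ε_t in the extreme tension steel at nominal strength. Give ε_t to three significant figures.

ε_t ≈ 0.00888

a = A_s f_y/(0.85 f'_c b) = 170.63 mm.
β₁ = 0.85, so c = a/β₁ = 170.63/0.85 = 200.74 mm.
From the linear strain diagram with ε_cu = 0.003: ε_t = 0.003 (d − c)/c = 0.003 × (795 − 200.74)/200.74 = 0.00888.
Since ε_t ≥ 0.005, the section is tension-controlled.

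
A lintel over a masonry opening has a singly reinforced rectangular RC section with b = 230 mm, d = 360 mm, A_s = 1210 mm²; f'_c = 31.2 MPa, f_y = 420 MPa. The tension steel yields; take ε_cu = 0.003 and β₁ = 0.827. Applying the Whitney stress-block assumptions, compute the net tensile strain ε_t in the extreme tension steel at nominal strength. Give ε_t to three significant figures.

ε_t ≈ 0.00772

a = A_s f_y/(0.85 f'_c b) = 83.32 mm.
β₁ = 0.827, so c = a/β₁ = 83.32/0.827 = 100.75 mm.
From the linear strain diagram with ε_cu = 0.003: ε_t = 0.003 (d − c)/c = 0.003 × (360 − 100.75)/100.75 = 0.00772.
Since ε_t ≥ 0.005, the section is tension-controlled.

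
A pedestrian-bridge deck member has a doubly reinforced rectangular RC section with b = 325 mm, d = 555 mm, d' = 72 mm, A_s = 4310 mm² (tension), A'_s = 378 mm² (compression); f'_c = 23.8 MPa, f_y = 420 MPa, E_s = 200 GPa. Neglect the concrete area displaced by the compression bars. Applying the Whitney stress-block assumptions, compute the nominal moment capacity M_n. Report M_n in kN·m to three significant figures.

M_n ≈ 786 kN·m

Assume both tension and compression steel yield.
Net tension couple steel: A_s − A'_s = 3932 mm².
a = (A_s − A'_s) f_y / (0.85 f'_c b) = 1651440/(0.85 × 23.8 × 325) = 251.18 mm.
c = a/β₁ = 251.18/0.85 = 295.51 mm; ε'_s = 0.003(c − d')/c = 0.0023 ≥ f_y/E_s = 0.0021, so compression steel does yield.
M_n = (A_s − A'_s) f_y (d − a/2) + A'_s f_y (d − d') = [1651440 × (555 − 125.59) + 158760 × (555 − 72)] × 10⁻⁶ = 709.14 + 76.68 = 785.82 kN·m.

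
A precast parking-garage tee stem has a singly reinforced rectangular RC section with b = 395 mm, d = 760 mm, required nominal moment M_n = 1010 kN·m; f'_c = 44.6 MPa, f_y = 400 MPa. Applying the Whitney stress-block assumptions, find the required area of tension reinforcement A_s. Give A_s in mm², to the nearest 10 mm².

A_s ≈ 3540 mm²

With M_n = 0.85 f'_c a b (d − a/2), solve the quadratic for a:
a = d − √(d² − 2M_n/(0.85 f'_c b)) = 760 − √(760² − 2 × 1010×10⁶/(0.85 × 44.6 × 395)) = 94.64 mm.
A_s = 0.85 f'_c a b / f_y = 0.85 × 44.6 × 94.64 × 395 / 400 = 3543.0 mm².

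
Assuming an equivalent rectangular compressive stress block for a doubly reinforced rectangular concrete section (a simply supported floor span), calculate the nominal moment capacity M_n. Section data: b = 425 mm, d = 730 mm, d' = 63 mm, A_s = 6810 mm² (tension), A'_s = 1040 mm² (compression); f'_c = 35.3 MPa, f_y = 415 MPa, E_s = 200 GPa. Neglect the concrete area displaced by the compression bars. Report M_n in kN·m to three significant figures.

M_n ≈ 1810 kN·m

Assume both tension and compression steel yield.
Net tension couple steel: A_s − A'_s = 5770 mm².
a = (A_s − A'_s) f_y / (0.85 f'_c b) = 2394550/(0.85 × 35.3 × 425) = 187.78 mm.
c = a/β₁ = 187.78/0.798 = 235.31 mm; ε'_s = 0.003(c − d')/c = 0.0022 ≥ f_y/E_s = 0.0021, so compression steel does yield.
M_n = (A_s − A'_s) f_y (d − a/2) + A'_s f_y (d − d') = [2394550 × (730 − 93.89) + 431600 × (730 − 63)] × 10⁻⁶ = 1523.20 + 287.88 = 1811.08 kN·m.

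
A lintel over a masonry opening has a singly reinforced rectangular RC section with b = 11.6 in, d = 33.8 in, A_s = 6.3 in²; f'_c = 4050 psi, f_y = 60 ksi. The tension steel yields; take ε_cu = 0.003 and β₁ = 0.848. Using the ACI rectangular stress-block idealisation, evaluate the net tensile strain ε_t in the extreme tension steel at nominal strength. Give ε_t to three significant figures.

a = A_s f_y/(0.85 f'_c b) = 9.466 in.
β₁ = 0.848, so c = a/β₁ = 9.466/0.848 = 11.163 in.
From the linear strain diagram with ε_cu = 0.003: ε_t = 0.003 (d − c)/c = 0.003 × (33.8 − 11.163)/11.163 = 0.00608.
Since ε_t ≥ 0.005, the section is tension-controlled.

ε_t ≈ 0.00608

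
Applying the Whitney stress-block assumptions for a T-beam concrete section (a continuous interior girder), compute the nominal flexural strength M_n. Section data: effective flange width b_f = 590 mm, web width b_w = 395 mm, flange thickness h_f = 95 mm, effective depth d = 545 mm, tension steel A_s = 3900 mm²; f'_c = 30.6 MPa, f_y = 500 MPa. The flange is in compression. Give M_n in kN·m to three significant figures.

M_n ≈ 935 kN·m

Tension: T = A_s f_y = 3900 × 500 = 1950000 N.
Try a within the flange: a = T/(0.85 f'_c b_f) = 1950000/(0.85 × 30.6 × 590) = 127.07 mm.
a = 127.07 > h_f = 95 mm: the block extends into the web. Split into flange-overhang and web parts.
C_f = 0.85 f'_c (b_f − b_w) h_f = 0.85 × 30.6 × (590 − 395) × 95 = 481835 N.
Remaining web compression depth: a_w = (T − C_f)/(0.85 f'_c b_w) = (1950000 − 481835)/(0.85 × 30.6 × 395) = 142.90 mm.
M_n = C_f(d − h_f/2) + (T − C_f)(d − a_w/2) = 481835 × (545 − 47.5) + 1468165 × (545 − 71.45) = 239.71 + 695.25 = 934.96 × 10⁶ N·mm.
M_n = 934.96 kN·m.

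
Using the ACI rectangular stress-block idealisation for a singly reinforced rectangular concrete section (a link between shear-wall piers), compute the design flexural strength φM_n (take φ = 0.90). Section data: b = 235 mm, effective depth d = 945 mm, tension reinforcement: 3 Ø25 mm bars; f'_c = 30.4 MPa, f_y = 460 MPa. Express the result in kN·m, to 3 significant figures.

A_s = 3 × 491 = 1473 mm².
T = A_s f_y = 1473 × 460 = 677580 N = 677.58 kN.
From C = T: a = T/(0.85 f'_c b) = 677580/(0.85 × 30.4 × 235) = 111.58 mm.
M_n = T(d − a/2) = 677.58 kN × (945 − 55.79) mm = 602.51 kN·m.
φM_n = 0.90 × 602.51 = 542.26 kN·m.

φM_n ≈ 542 kN·m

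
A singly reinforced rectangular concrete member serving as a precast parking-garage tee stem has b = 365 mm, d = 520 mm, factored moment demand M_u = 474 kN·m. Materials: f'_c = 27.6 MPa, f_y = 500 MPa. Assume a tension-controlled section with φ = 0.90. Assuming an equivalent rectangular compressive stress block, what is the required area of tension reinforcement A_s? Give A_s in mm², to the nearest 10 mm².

M_n = M_u/φ = 474/0.90 = 526.667 kN·m.
With M_n = 0.85 f'_c a b (d − a/2), solve the quadratic for a:
a = d − √(d² − 2M_n/(0.85 f'_c b)) = 520 − √(520² − 2 × 526.667×10⁶/(0.85 × 27.6 × 365)) = 136.09 mm.
A_s = 0.85 f'_c a b / f_y = 0.85 × 27.6 × 136.09 × 365 / 500 = 2330.7 mm².

A_s ≈ 2330 mm²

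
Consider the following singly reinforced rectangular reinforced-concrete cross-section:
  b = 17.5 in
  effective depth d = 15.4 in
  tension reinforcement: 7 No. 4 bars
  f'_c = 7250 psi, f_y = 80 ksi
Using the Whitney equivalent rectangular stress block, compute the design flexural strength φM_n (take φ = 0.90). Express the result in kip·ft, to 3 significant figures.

φM_n ≈ 125 kip·ft

A_s = 7 × 0.2 = 1.4 in².
T = A_s f_y = 1.4 × 80 = 112 kips.
a = T/(0.85 f'_c b) = 112/(0.85 × 7.25 × 17.5) = 1.039 in.
M_n = T(d − a/2) = 112 × (15.4 − 0.5195) = 1666.6 kip·in = 1666.6/12 = 138.88 kip·ft.
φM_n = 0.90 × 138.88 = 124.99 kip·ft.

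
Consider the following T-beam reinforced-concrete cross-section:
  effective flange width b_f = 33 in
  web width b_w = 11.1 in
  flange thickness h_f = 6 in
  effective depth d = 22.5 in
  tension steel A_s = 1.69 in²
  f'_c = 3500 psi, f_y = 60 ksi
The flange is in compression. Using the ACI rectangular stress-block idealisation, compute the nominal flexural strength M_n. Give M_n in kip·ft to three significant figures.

M_n ≈ 186 kip·ft

Tension: T = A_s f_y = 1.69 × 60 = 101.4 kips.
Try a within the flange: a = T/(0.85 f'_c b_f) = 101.4/(0.85 × 3.5 × 33) = 1.033 in.
Since a = 1.033 ≤ h_f = 6 in, the stress block lies entirely in the flange; analyse as a rectangular beam of width b_f.
M_n = T(d − a/2) = 101.4 × (22.5 − 0.5165) = 2229.1 kip·in.
M_n = 2229.1/12 = 185.76 kip·ft.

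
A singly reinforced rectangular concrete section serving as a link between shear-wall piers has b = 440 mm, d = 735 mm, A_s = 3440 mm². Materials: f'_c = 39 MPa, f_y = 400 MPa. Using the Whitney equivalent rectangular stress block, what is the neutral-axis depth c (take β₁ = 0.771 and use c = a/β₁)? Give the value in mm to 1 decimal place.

T = A_s f_y = 3440 × 400 = 1376000 N = 1376 kN.
Setting C = 0.85 f'_c a b equal to T: a = 1376000/(0.85 × 39 × 440) = 94.337 mm.
With β₁ = 0.771, c = a/β₁ = 94.337/0.771 = 122.4 mm.

c ≈ 122.4 mm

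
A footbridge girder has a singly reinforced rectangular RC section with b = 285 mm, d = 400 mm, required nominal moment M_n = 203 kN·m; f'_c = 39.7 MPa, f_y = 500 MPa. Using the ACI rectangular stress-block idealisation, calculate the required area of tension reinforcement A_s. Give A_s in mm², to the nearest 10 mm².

A_s ≈ 1090 mm²

With M_n = 0.85 f'_c a b (d − a/2), solve the quadratic for a:
a = d − √(d² − 2M_n/(0.85 f'_c b)) = 400 − √(400² − 2 × 203×10⁶/(0.85 × 39.7 × 285)) = 56.80 mm.
A_s = 0.85 f'_c a b / f_y = 0.85 × 39.7 × 56.80 × 285 / 500 = 1092.5 mm².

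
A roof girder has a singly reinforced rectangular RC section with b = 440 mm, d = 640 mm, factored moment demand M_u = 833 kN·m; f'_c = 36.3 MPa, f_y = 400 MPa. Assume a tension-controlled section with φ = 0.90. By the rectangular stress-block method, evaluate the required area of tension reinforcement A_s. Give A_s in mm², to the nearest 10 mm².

M_n = M_u/φ = 833/0.90 = 925.556 kN·m.
With M_n = 0.85 f'_c a b (d − a/2), solve the quadratic for a:
a = d − √(d² − 2M_n/(0.85 f'_c b)) = 640 − √(640² − 2 × 925.556×10⁶/(0.85 × 36.3 × 440)) = 117.27 mm.
A_s = 0.85 f'_c a b / f_y = 0.85 × 36.3 × 117.27 × 440 / 400 = 3980.2 mm².

A_s ≈ 3980 mm²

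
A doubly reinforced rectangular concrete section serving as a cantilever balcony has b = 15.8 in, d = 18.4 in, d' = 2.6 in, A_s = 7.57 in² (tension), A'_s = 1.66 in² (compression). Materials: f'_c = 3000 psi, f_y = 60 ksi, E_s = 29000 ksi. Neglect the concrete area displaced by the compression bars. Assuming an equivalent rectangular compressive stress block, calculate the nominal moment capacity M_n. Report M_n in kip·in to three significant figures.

M_n ≈ 6540 kip·in

Assume both steels yield.
a = (A_s − A'_s) f_y/(0.85 f'_c b) = (7.57 − 1.66) × 60/(0.85 × 3 × 15.8) = 8.801 in.
c = a/β₁ = 8.801/0.85 = 10.354 in; ε'_s = 0.003(c − d')/c = 0.0022 ≥ ε_y = 0.0021, so the compression steel yields.
M_n = (A_s − A'_s) f_y (d − a/2) + A'_s f_y (d − d') = 354.6 × (18.4 − 4.4005) + 99.6 × (18.4 − 2.6) = 4964.2 + 1573.7 = 6537.9 kip·in.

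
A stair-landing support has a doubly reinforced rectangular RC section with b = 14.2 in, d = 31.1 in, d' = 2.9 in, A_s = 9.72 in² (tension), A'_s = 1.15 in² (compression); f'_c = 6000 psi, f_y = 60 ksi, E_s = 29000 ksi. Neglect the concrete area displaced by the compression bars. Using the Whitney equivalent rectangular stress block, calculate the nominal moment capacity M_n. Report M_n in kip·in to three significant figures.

Assume both steels yield.
a = (A_s − A'_s) f_y/(0.85 f'_c b) = (9.72 − 1.15) × 60/(0.85 × 6 × 14.2) = 7.100 in.
c = a/β₁ = 7.100/0.75 = 9.467 in; ε'_s = 0.003(c − d')/c = 0.0021 ≥ ε_y = 0.0021, so the compression steel yields.
M_n = (A_s − A'_s) f_y (d − a/2) + A'_s f_y (d − d') = 514.2 × (31.1 − 3.55) + 69 × (31.1 − 2.9) = 14166.2 + 1945.8 = 16112.0 kip·in.

M_n ≈ 16100 kip·in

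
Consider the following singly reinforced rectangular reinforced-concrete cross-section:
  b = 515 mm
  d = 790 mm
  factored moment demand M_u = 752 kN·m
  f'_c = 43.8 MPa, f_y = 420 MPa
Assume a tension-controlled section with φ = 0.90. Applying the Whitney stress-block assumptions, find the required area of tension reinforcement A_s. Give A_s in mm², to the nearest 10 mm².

A_s ≈ 2610 mm²

M_n = M_u/φ = 752/0.90 = 835.556 kN·m.
With M_n = 0.85 f'_c a b (d − a/2), solve the quadratic for a:
a = d − √(d² − 2M_n/(0.85 f'_c b)) = 790 − √(790² − 2 × 835.556×10⁶/(0.85 × 43.8 × 515)) = 57.24 mm.
A_s = 0.85 f'_c a b / f_y = 0.85 × 43.8 × 57.24 × 515 / 420 = 2613.1 mm².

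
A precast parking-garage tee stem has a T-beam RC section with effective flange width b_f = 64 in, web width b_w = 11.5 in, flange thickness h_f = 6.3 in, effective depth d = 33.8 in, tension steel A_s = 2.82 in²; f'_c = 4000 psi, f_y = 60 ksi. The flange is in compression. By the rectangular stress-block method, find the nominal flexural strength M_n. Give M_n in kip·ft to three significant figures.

Tension: T = A_s f_y = 2.82 × 60 = 169.2 kips.
Try a within the flange: a = T/(0.85 f'_c b_f) = 169.2/(0.85 × 4 × 64) = 0.778 in.
Since a = 0.778 ≤ h_f = 6.3 in, the stress block lies entirely in the flange; analyse as a rectangular beam of width b_f.
M_n = T(d − a/2) = 169.2 × (33.8 − 0.389) = 5653.1 kip·in.
M_n = 5653.1/12 = 471.09 kip·ft.

M_n ≈ 471 kip·ft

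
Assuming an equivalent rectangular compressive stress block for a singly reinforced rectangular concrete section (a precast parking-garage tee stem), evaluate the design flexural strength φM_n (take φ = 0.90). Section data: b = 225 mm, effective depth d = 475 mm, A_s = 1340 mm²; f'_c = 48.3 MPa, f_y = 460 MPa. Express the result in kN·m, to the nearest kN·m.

φM_n ≈ 245 kN·m

T = A_s f_y = 1340 × 460 = 616400 N = 616.4 kN.
From C = T: a = T/(0.85 f'_c b) = 616400/(0.85 × 48.3 × 225) = 66.73 mm.
M_n = T(d − a/2) = 616.4 kN × (475 − 33.365) mm = 272.22 kN·m.
φM_n = 0.90 × 272.22 = 245.00 kN·m.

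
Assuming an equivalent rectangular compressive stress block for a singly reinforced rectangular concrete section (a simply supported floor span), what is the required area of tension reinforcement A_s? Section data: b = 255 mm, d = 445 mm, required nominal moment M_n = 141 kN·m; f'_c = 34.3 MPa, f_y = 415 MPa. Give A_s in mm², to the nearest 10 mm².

A_s ≈ 800 mm²

With M_n = 0.85 f'_c a b (d − a/2), solve the quadratic for a:
a = d − √(d² − 2M_n/(0.85 f'_c b)) = 445 − √(445² − 2 × 141×10⁶/(0.85 × 34.3 × 255)) = 44.88 mm.
A_s = 0.85 f'_c a b / f_y = 0.85 × 34.3 × 44.88 × 255 / 415 = 804.0 mm².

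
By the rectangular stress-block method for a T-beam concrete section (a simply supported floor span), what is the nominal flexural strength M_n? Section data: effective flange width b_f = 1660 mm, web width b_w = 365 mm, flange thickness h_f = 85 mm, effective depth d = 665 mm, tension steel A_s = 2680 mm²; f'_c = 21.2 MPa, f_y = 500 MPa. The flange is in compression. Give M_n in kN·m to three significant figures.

Tension: T = A_s f_y = 2680 × 500 = 1340000 N.
Try a within the flange: a = T/(0.85 f'_c b_f) = 1340000/(0.85 × 21.2 × 1660) = 44.80 mm.
Since a = 44.80 ≤ h_f = 85 mm, the stress block lies entirely in the flange; analyse as a rectangular beam of width b_f.
M_n = T(d − a/2) = 1340000 × (665 − 22.4) = 861.08 × 10⁶ N·mm.
M_n = 861.08 kN·m.

M_n ≈ 861 kN·m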